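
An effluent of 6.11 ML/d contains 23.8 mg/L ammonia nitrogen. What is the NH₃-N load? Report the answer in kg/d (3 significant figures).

6.11 ML/d = 0.07072 m³/s.
Mass flux = Q·C = 0.07072 m³/s × 23.8 g/m³ = 1.683 g/s.
= 1.683 g/s × 86.4 = 145.4 kg/d.

145 kg/d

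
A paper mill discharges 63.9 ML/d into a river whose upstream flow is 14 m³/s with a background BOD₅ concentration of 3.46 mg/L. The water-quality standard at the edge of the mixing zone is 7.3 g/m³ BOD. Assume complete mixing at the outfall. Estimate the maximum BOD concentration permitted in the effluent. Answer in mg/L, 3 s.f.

63.9 ML/d = 0.7396 m³/s.
Mass balance: 7.3·14.74 = 0.7396·Cₑ + 14·3.46.
Cₑ = (107.6 − 48.44) / 0.7396 = 79.99 mg/L.

80.0 mg/L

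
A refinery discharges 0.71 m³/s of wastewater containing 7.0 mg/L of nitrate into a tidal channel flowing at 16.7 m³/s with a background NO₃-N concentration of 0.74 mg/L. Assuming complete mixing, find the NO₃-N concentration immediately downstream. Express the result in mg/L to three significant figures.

Flow-weighted mixing gives C = (0.71·7 + 16.7·0.74) / (0.71 + 16.7) = 17.33/17.41 = 0.9953 mg/L.

0.995 mg/L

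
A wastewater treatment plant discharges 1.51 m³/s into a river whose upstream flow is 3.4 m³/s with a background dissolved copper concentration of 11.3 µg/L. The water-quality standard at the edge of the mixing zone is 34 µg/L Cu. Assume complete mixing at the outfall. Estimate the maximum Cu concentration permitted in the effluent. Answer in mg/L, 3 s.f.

0.0851 mg/L

11.3 µg/L = 0.0113 mg/L.
34 µg/L = 0.034 mg/L.
Mass balance: 0.034·4.91 = 1.51·Cₑ + 3.4·0.0113.
Cₑ = (0.1669 − 0.03842) / 1.51 = 0.08511 mg/L.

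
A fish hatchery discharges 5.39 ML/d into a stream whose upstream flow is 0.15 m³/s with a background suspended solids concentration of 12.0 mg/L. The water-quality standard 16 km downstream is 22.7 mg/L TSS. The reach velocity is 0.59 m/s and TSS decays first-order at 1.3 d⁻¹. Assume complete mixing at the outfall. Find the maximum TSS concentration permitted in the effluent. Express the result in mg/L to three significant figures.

87.4 mg/L

5.39 ML/d = 0.06238 m³/s.
Travel time to the compliance point: t = 1.6e+04/0.59 = 2.712e+04 s = 0.3139 d; decay factor exp(−1.3·0.3139) = 0.665.
So the concentration just after mixing may be at most 22.7/0.665 = 34.14 mg/L.
Mass balance: 34.14·0.2124 = 0.06238·Cₑ + 0.15·12.
Cₑ = (7.25 − 1.8) / 0.06238 = 87.37 mg/L.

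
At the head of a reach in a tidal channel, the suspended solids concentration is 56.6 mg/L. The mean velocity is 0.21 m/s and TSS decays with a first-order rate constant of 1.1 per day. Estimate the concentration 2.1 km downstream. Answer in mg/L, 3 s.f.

49.8 mg/L

Travel time t = 2.1 km / 0.21 m/s = 2100/0.21 = 1e+04 s = 0.1157 d.
First-order decay: C = 56.6·exp(−1.1·0.1157) = 56.6·0.8805 = 49.83 mg/L.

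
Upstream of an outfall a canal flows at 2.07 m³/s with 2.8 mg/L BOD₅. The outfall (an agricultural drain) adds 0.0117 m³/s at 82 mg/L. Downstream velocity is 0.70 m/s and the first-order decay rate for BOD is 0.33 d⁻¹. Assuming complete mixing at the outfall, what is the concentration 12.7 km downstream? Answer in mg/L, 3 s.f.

After complete mixing, C₀ = (0.0117·82 + 2.07·2.8) / 2.082 = 3.245 mg/L.
Travel time t = 1.27e+04 m / 0.70 m/s = 1.814e+04 s = 0.21 d.
C = 3.245·exp(−0.33·0.21) = 3.245·0.9331 = 3.028 mg/L.

3.03 mg/L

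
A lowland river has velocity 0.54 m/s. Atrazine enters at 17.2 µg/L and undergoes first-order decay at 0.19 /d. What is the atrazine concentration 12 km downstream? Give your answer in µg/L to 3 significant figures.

16.4 µg/L

Travel time t = 12 km / 0.54 m/s = 1.2e+04/0.54 = 2.222e+04 s = 0.2572 d.
First-order decay: C = 17.2·exp(−0.19·0.2572) = 17.2·0.9523 = 16.38 µg/L.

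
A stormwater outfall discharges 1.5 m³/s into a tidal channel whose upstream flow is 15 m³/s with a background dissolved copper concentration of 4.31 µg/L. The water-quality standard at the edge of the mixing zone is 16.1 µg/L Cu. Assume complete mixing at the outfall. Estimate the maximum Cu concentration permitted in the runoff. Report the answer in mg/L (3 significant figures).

4.31 µg/L = 0.00431 mg/L.
16.1 µg/L = 0.0161 mg/L.
Mass balance: 0.0161·16.5 = 1.5·Cₑ + 15·0.00431.
Cₑ = (0.2657 − 0.06465) / 1.5 = 0.134 mg/L.

0.134 mg/L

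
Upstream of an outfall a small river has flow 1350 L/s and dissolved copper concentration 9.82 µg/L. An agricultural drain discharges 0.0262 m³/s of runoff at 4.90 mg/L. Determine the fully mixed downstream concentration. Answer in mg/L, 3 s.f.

0.103 mg/L

1350 L/s = 1.35 m³/s.
9.82 µg/L = 0.00982 mg/L.
By mass balance at complete mixing, C = (0.0262·4.9 + 1.35·0.00982) / (0.0262 + 1.35) = 0.1416/1.376 = 0.1029 mg/L.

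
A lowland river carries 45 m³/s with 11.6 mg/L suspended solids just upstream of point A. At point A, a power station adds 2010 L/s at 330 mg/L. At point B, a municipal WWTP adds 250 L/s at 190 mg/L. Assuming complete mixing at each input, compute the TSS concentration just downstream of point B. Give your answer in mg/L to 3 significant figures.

2010 L/s = 2.01 m³/s.
After input A: C = (45·11.6 + 2.01·330) / 47.01 = 25.21 mg/L.
250 L/s = 0.25 m³/s.
After input B: C = (47.01·25.21 + 0.25·190) / 47.26 = 26.09 mg/L.

26.1 mg/L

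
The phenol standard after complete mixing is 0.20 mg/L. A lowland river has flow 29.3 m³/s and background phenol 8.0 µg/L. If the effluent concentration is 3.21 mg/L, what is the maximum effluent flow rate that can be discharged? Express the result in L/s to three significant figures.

8.0 µg/L = 0.008 mg/L.
Mass balance at complete mixing: C_std·(Q_w + Q_r) = Q_w·C_e + Q_r·C_b.
Rearranging, Q_w = Q_r·(C_std − C_b)/(C_e − C_std) = 29.3·(0.2 − 0.008) / (3.21 − 0.2) = 1.869 m³/s.
= 1869 L/s.

1870 L/s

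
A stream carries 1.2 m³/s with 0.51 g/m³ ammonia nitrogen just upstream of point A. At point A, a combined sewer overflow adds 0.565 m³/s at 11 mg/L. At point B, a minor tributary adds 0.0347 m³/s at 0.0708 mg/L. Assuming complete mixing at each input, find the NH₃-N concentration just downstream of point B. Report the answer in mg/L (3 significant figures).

3.79 mg/L

After input A: C = (1.2·0.51 + 0.565·11) / 1.765 = 3.868 mg/L.
After input B: C = (1.765·3.868 + 0.0347·0.0708) / 1.8 = 3.795 mg/L.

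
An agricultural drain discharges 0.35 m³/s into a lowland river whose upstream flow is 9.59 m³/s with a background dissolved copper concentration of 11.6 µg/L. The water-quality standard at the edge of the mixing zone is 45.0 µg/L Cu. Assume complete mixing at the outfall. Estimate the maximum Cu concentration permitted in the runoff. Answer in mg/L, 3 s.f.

0.960 mg/L

11.6 µg/L = 0.0116 mg/L.
45.0 µg/L = 0.045 mg/L.
Mass balance: 0.045·9.94 = 0.35·Cₑ + 9.59·0.0116.
Cₑ = (0.4473 − 0.1112) / 0.35 = 0.9602 mg/L.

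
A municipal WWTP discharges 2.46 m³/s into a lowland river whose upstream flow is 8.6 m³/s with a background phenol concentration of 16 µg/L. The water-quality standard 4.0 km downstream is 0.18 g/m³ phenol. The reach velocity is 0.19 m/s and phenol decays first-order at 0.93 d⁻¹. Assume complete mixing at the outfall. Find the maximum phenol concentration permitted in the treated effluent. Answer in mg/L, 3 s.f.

16 µg/L = 0.016 mg/L.
Travel time to the compliance point: t = 4000/0.19 = 2.105e+04 s = 0.2437 d; decay factor exp(−0.93·0.2437) = 0.7972.
So the concentration just after mixing may be at most 0.18/0.7972 = 0.2258 mg/L.
Mass balance: 0.2258·11.06 = 2.46·Cₑ + 8.6·0.016.
Cₑ = (2.497 − 0.1376) / 2.46 = 0.9592 mg/L.

0.959 mg/L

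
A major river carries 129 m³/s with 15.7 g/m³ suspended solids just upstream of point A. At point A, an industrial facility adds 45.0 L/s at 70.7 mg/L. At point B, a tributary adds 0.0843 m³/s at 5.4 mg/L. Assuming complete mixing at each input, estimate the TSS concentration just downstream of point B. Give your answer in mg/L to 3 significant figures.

45.0 L/s = 0.045 m³/s.
After input A: C = (129·15.7 + 0.045·70.7) / 129 = 15.72 mg/L.
After input B: C = (129·15.72 + 0.0843·5.4) / 129.1 = 15.71 mg/L.

15.7 mg/L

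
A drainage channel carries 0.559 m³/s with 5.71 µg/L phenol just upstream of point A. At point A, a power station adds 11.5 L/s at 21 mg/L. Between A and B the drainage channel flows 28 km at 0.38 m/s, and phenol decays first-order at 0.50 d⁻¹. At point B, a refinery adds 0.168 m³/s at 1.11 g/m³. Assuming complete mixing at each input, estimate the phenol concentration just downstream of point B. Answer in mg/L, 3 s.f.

0.469 mg/L

5.71 µg/L = 0.00571 mg/L.
11.5 L/s = 0.0115 m³/s.
After input A: C = (0.559·0.00571 + 0.0115·21) / 0.5705 = 0.4289 mg/L.
Over the 28 km reach to input B (t = 7.368e+04 s = 0.8528 d), decay gives C = 0.4289·exp(−0.50·0.8528) = 0.28 mg/L.
After input B: C = (0.5705·0.28 + 0.168·1.11) / 0.7385 = 0.4688 mg/L.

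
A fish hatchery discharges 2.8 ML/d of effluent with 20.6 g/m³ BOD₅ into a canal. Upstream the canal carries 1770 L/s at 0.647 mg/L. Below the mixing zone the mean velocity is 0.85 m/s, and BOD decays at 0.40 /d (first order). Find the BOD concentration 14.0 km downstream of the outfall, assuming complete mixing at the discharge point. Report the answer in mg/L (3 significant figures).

0.932 mg/L

2.8 ML/d = 0.03241 m³/s.
1770 L/s = 1.77 m³/s.
After complete mixing, C₀ = (0.03241·20.6 + 1.77·0.647) / 1.802 = 1.006 mg/L.
Travel time t = 1.4e+04 m / 0.85 m/s = 1.647e+04 s = 0.1906 d.
C = 1.006·exp(−0.40·0.1906) = 1.006·0.9266 = 0.9319 mg/L.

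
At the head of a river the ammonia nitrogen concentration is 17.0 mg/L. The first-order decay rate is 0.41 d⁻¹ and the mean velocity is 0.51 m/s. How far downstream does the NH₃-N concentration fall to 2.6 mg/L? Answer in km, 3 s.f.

202 km

From C = C₀·e^(−kt), t = ln(C₀/C)/k = ln(17.0/2.6)/0.41 = 1.878/0.41 = 4.58 d.
Distance = v·t = 0.51 m/s × 3.957e+05 s = 2.018e+05 m = 201.8 km.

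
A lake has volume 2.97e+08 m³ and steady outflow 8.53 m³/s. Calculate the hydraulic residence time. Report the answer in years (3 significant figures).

Q = 8.53 m³/s × 3.156e+07 s/yr = 2.692e+08 m³/yr.
Hydraulic residence time τ = V/Q = 2.97e+08/2.692e+08 = 1.103 yr.

1.10 yr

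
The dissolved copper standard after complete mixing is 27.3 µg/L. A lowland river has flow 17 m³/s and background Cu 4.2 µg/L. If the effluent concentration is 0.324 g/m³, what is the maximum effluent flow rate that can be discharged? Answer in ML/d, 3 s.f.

4.2 µg/L = 0.0042 mg/L.
27.3 µg/L = 0.0273 mg/L.
Mass balance at complete mixing: C_std·(Q_w + Q_r) = Q_w·C_e + Q_r·C_b.
Rearranging, Q_w = Q_r·(C_std − C_b)/(C_e − C_std) = 17·(0.0273 − 0.0042) / (0.324 − 0.0273) = 1.324 m³/s.
= 114.4 ML/d.

114 ML/d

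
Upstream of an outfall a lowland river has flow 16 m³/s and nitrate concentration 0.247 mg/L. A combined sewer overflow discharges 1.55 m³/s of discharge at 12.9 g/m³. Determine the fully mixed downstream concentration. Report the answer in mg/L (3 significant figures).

By mass balance at complete mixing, C = (1.55·12.9 + 16·0.247) / (1.55 + 16) = 23.95/17.55 = 1.365 mg/L.

1.36 mg/L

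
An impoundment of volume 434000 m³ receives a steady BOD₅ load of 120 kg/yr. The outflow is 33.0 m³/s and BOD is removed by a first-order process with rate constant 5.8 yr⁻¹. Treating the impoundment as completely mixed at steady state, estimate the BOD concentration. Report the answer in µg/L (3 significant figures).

Outflow Q = 33.0 m³/s × 3.156e+07 s/yr = 1.041e+09 m³/yr.
Steady-state CSTR mass balance: W = Q·C + k·V·C, so C = W/(Q + kV).
Q + kV = 1.041e+09 + 5.8·434000 = 1.044e+09 m³/yr.
C = 120/1.044e+09 = 1.15e-07 kg/m³ = 0.000115 mg/L = 0.115 µg/L.

0.115 µg/L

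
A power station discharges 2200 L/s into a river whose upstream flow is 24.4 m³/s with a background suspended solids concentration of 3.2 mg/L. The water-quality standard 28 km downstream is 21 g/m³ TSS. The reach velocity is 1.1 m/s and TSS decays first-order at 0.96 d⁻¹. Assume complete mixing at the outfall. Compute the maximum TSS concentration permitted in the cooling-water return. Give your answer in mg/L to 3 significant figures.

2200 L/s = 2.2 m³/s.
Travel time to the compliance point: t = 2.8e+04/1.1 = 2.545e+04 s = 0.2946 d; decay factor exp(−0.96·0.2946) = 0.7536.
So the concentration just after mixing may be at most 21/0.7536 = 27.86 mg/L.
Mass balance: 27.86·26.6 = 2.2·Cₑ + 24.4·3.2.
Cₑ = (741.2 − 78.08) / 2.2 = 301.4 mg/L.

301 mg/L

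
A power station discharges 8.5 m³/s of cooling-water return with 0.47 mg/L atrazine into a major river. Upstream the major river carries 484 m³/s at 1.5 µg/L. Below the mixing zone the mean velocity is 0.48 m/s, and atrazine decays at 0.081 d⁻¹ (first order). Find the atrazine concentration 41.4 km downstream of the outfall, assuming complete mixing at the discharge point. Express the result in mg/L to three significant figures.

1.5 µg/L = 0.0015 mg/L.
After complete mixing, C₀ = (8.5·0.47 + 484·0.0015) / 492.5 = 0.009586 mg/L.
Travel time t = 4.14e+04 m / 0.48 m/s = 8.625e+04 s = 0.9983 d.
C = 0.009586·exp(−0.081·0.9983) = 0.009586·0.9223 = 0.008841 mg/L.

0.00884 mg/L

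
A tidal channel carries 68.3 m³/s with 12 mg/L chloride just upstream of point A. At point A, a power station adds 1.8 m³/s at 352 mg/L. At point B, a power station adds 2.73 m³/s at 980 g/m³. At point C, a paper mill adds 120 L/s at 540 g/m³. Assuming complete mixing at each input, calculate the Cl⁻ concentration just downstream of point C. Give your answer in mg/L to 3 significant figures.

57.5 mg/L

After input A: C = (68.3·12 + 1.8·352) / 70.1 = 20.73 mg/L.
After input B: C = (70.1·20.73 + 2.73·980) / 72.83 = 56.69 mg/L.
120 L/s = 0.12 m³/s.
After input C: C = (72.83·56.69 + 0.12·540) / 72.95 = 57.48 mg/L.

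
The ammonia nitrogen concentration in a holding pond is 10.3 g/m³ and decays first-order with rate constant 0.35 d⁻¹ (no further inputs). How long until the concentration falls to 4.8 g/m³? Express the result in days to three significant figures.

2.18 d

t = ln(C₀/C)/k = ln(10.3/4.8)/0.35 = 0.7635/0.35 = 2.182 d.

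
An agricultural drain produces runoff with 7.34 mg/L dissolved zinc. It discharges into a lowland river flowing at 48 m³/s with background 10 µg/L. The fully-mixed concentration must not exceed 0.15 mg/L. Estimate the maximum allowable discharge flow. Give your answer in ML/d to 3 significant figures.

80.8 ML/d

10 µg/L = 0.01 mg/L.
Mass balance at complete mixing: C_std·(Q_w + Q_r) = Q_w·C_e + Q_r·C_b.
Rearranging, Q_w = Q_r·(C_std − C_b)/(C_e − C_std) = 48·(0.15 − 0.01) / (7.34 − 0.15) = 0.9346 m³/s.
= 80.75 ML/d.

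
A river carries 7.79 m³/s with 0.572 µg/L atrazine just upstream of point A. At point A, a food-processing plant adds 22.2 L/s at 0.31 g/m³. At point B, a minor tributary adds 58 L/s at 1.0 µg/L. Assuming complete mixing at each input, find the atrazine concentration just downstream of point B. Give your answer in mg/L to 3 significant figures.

0.00145 mg/L

0.572 µg/L = 0.000572 mg/L.
22.2 L/s = 0.0222 m³/s.
After input A: C = (7.79·0.000572 + 0.0222·0.31) / 7.812 = 0.001451 mg/L.
58 L/s = 0.058 m³/s.
1.0 µg/L = 0.001 mg/L.
After input B: C = (7.812·0.001451 + 0.058·0.001) / 7.87 = 0.001448 mg/L.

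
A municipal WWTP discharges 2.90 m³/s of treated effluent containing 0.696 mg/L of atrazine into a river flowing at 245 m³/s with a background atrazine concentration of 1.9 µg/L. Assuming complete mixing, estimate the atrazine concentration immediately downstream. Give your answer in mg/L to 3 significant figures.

1.9 µg/L = 0.0019 mg/L.
Flow-weighted mixing gives C = (2.9·0.696 + 245·0.0019) / (2.9 + 245) = 2.484/247.9 = 0.01002 mg/L.

0.0100 mg/L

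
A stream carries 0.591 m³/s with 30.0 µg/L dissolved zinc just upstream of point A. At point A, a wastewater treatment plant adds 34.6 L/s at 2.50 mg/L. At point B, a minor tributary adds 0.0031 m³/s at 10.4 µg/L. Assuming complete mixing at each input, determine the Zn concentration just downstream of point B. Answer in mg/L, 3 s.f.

30.0 µg/L = 0.03 mg/L.
34.6 L/s = 0.0346 m³/s.
After input A: C = (0.591·0.03 + 0.0346·2.5) / 0.6256 = 0.1666 mg/L.
10.4 µg/L = 0.0104 mg/L.
After input B: C = (0.6256·0.1666 + 0.0031·0.0104) / 0.6287 = 0.1658 mg/L.

0.166 mg/L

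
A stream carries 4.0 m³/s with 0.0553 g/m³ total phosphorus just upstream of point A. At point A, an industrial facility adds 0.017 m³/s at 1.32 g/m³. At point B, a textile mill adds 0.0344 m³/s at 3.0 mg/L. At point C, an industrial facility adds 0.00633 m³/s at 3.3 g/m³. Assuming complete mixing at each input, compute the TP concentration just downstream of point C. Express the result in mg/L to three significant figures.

0.0906 mg/L

After input A: C = (4·0.0553 + 0.017·1.32) / 4.017 = 0.06065 mg/L.
After input B: C = (4.017·0.06065 + 0.0344·3) / 4.051 = 0.08561 mg/L.
After input C: C = (4.051·0.08561 + 0.00633·3.3) / 4.058 = 0.09062 mg/L.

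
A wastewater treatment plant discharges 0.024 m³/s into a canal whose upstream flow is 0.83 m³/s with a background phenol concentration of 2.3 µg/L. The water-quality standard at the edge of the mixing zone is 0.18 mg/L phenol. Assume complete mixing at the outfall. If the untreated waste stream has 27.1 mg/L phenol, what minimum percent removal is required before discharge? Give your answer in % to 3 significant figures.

76.7 %

2.3 µg/L = 0.0023 mg/L.
Mass balance: 0.18·0.854 = 0.024·Cₑ + 0.83·0.0023.
Cₑ = (0.1537 − 0.001909) / 0.024 = 6.325 mg/L.
Required removal = 1 − 6.325/27.1 = 76.66 %.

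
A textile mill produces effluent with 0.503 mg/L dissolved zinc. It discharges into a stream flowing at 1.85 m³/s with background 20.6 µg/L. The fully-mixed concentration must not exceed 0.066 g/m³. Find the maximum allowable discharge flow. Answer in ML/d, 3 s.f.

16.6 ML/d

20.6 µg/L = 0.0206 mg/L.
Mass balance at complete mixing: C_std·(Q_w + Q_r) = Q_w·C_e + Q_r·C_b.
Rearranging, Q_w = Q_r·(C_std − C_b)/(C_e − C_std) = 1.85·(0.066 − 0.0206) / (0.503 − 0.066) = 0.1922 m³/s.
= 16.61 ML/d.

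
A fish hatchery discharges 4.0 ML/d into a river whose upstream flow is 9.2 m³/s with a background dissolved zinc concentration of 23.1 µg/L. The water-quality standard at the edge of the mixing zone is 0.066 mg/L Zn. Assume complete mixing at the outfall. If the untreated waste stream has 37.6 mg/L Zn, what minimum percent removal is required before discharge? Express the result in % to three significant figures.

4.0 ML/d = 0.0463 m³/s.
23.1 µg/L = 0.0231 mg/L.
Mass balance: 0.066·9.246 = 0.0463·Cₑ + 9.2·0.0231.
Cₑ = (0.6103 − 0.2125) / 0.0463 = 8.591 mg/L.
Required removal = 1 − 8.591/37.6 = 77.15 %.

77.2 %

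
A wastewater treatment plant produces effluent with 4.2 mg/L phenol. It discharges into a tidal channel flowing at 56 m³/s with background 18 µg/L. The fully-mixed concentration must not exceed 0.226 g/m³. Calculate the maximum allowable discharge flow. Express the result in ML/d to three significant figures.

18 µg/L = 0.018 mg/L.
Mass balance at complete mixing: C_std·(Q_w + Q_r) = Q_w·C_e + Q_r·C_b.
Rearranging, Q_w = Q_r·(C_std − C_b)/(C_e − C_std) = 56·(0.226 − 0.018) / (4.2 − 0.226) = 2.931 m³/s.
= 253.2 ML/d.

253 ML/d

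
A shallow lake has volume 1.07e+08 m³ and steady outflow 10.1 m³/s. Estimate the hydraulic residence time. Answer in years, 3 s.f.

Q = 10.1 m³/s × 3.156e+07 s/yr = 3.187e+08 m³/yr.
Hydraulic residence time τ = V/Q = 1.07e+08/3.187e+08 = 0.3357 yr.

0.336 yr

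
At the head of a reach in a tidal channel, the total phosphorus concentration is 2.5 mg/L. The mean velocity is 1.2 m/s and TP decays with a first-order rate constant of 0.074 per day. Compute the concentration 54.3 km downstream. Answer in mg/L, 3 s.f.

Travel time t = 54.3 km / 1.2 m/s = 5.43e+04/1.2 = 4.525e+04 s = 0.5237 d.
First-order decay: C = 2.5·exp(−0.074·0.5237) = 2.5·0.962 = 2.405 mg/L.

2.40 mg/L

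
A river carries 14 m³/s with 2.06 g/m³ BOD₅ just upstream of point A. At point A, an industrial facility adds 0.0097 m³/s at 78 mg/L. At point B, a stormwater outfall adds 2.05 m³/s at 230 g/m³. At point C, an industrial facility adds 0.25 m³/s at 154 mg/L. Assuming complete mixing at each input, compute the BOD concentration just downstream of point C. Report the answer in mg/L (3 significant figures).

33.1 mg/L

After input A: C = (14·2.06 + 0.0097·78) / 14.01 = 2.113 mg/L.
After input B: C = (14.01·2.113 + 2.05·230) / 16.06 = 31.2 mg/L.
After input C: C = (16.06·31.2 + 0.25·154) / 16.31 = 33.08 mg/L.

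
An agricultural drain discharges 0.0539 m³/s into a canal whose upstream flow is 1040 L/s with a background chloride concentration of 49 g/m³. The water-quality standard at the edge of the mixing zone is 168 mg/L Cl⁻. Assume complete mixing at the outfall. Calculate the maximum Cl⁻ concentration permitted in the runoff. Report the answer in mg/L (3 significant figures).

1040 L/s = 1.04 m³/s.
Mass balance: 168·1.094 = 0.0539·Cₑ + 1.04·49.
Cₑ = (183.8 − 50.96) / 0.0539 = 2464 mg/L.

2460 mg/L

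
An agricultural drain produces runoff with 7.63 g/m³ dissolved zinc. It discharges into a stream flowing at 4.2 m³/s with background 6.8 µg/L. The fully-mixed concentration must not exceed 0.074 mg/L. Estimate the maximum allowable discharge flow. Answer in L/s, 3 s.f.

6.8 µg/L = 0.0068 mg/L.
Mass balance at complete mixing: C_std·(Q_w + Q_r) = Q_w·C_e + Q_r·C_b.
Rearranging, Q_w = Q_r·(C_std − C_b)/(C_e − C_std) = 4.2·(0.074 − 0.0068) / (7.63 − 0.074) = 0.03735 m³/s.
= 37.35 L/s.

37.4 L/s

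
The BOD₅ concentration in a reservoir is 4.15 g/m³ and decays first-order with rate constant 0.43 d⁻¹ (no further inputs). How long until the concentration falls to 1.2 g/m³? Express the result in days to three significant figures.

2.89 d

t = ln(C₀/C)/k = ln(4.15/1.2)/0.43 = 1.241/0.43 = 2.886 d.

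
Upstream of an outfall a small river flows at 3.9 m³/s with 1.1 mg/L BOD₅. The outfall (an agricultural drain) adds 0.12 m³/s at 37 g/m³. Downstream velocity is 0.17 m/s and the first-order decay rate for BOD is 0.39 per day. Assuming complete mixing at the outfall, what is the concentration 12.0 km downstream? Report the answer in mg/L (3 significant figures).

1.58 mg/L

After complete mixing, C₀ = (0.12·37 + 3.9·1.1) / 4.02 = 2.172 mg/L.
Travel time t = 1.2e+04 m / 0.17 m/s = 7.059e+04 s = 0.817 d.
C = 2.172·exp(−0.39·0.817) = 2.172·0.7271 = 1.579 mg/L.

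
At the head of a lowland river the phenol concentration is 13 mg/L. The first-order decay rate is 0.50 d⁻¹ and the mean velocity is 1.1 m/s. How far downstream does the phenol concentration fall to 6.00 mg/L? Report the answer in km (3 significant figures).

147 km

From C = C₀·e^(−kt), t = ln(C₀/C)/k = ln(13/6.00)/0.50 = 0.7732/0.50 = 1.546 d.
Distance = v·t = 1.1 m/s × 1.336e+05 s = 1.47e+05 m = 147 km.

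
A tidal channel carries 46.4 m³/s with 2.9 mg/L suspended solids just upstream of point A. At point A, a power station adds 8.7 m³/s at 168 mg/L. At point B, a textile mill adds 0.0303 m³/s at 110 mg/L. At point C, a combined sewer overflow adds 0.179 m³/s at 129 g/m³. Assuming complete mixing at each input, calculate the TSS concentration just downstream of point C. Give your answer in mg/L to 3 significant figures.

29.3 mg/L

After input A: C = (46.4·2.9 + 8.7·168) / 55.1 = 28.97 mg/L.
After input B: C = (55.1·28.97 + 0.0303·110) / 55.13 = 29.01 mg/L.
After input C: C = (55.13·29.01 + 0.179·129) / 55.31 = 29.34 mg/L.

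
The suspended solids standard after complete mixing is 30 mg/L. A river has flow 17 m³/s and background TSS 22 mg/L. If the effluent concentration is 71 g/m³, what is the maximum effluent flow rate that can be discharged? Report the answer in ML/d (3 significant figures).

Mass balance at complete mixing: C_std·(Q_w + Q_r) = Q_w·C_e + Q_r·C_b.
Rearranging, Q_w = Q_r·(C_std − C_b)/(C_e − C_std) = 17·(30 − 22) / (71 − 30) = 3.317 m³/s.
= 286.6 ML/d.

287 ML/d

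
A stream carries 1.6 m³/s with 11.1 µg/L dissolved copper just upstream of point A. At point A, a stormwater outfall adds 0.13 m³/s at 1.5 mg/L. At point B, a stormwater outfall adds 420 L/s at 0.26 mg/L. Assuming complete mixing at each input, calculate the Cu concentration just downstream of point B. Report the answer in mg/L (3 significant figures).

11.1 µg/L = 0.0111 mg/L.
After input A: C = (1.6·0.0111 + 0.13·1.5) / 1.73 = 0.123 mg/L.
420 L/s = 0.42 m³/s.
After input B: C = (1.73·0.123 + 0.42·0.26) / 2.15 = 0.1497 mg/L.

0.150 mg/L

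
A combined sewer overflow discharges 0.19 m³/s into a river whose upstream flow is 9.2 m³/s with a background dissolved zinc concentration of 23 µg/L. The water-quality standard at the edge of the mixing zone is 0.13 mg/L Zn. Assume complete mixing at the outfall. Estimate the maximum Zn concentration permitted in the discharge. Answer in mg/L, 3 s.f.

23 µg/L = 0.023 mg/L.
Mass balance: 0.13·9.39 = 0.19·Cₑ + 9.2·0.023.
Cₑ = (1.221 − 0.2116) / 0.19 = 5.311 mg/L.

5.31 mg/L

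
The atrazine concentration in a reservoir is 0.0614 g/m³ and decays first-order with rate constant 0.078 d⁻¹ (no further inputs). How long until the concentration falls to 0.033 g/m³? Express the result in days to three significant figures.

7.96 d

t = ln(C₀/C)/k = ln(0.0614/0.033)/0.078 = 0.6209/0.078 = 7.96 d.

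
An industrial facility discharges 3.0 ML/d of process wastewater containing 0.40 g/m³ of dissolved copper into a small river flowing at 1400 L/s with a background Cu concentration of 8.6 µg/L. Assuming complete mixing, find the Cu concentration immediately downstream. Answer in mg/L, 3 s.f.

3.0 ML/d = 0.03472 m³/s.
1400 L/s = 1.4 m³/s.
8.6 µg/L = 0.0086 mg/L.
By mass balance at complete mixing, C = (0.03472·0.4 + 1.4·0.0086) / (0.03472 + 1.4) = 0.02593/1.435 = 0.01807 mg/L.

0.0181 mg/L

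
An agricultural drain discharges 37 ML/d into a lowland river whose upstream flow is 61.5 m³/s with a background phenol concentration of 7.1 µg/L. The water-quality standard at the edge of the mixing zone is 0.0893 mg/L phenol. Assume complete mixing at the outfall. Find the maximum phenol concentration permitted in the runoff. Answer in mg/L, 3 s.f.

11.9 mg/L

37 ML/d = 0.4282 m³/s.
7.1 µg/L = 0.0071 mg/L.
Mass balance: 0.0893·61.93 = 0.4282·Cₑ + 61.5·0.0071.
Cₑ = (5.53 − 0.4366) / 0.4282 = 11.89 mg/L.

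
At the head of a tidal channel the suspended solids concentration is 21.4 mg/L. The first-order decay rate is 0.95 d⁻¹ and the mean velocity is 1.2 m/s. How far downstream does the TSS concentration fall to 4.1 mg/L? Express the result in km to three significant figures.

180 km

From C = C₀·e^(−kt), t = ln(C₀/C)/k = ln(21.4/4.1)/0.95 = 1.652/0.95 = 1.739 d.
Distance = v·t = 1.2 m/s × 1.503e+05 s = 1.803e+05 m = 180.3 km.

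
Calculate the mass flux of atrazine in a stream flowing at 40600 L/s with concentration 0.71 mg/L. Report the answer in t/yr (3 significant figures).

910 t/yr

40600 L/s = 40.6 m³/s.
Mass flux = Q·C = 40.6 m³/s × 0.71 g/m³ = 28.83 g/s.
= 28.83 g/s × 31.56 = 909.7 t/yr.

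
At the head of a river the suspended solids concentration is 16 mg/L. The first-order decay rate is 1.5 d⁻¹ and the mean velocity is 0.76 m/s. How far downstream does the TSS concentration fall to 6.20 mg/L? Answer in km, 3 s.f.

From C = C₀·e^(−kt), t = ln(C₀/C)/k = ln(16/6.20)/1.5 = 0.948/1.5 = 0.632 d.
Distance = v·t = 0.76 m/s × 5.461e+04 s = 4.15e+04 m = 41.5 km.

41.5 km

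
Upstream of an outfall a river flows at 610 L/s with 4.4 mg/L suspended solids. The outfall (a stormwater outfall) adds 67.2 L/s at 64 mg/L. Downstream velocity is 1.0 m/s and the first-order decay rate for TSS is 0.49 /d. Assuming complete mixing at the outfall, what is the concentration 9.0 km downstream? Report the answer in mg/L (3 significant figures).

67.2 L/s = 0.0672 m³/s.
610 L/s = 0.61 m³/s.
After complete mixing, C₀ = (0.0672·64 + 0.61·4.4) / 0.6772 = 10.31 mg/L.
Travel time t = 9000 m / 1.0 m/s = 9000 s = 0.1042 d.
C = 10.31·exp(−0.49·0.1042) = 10.31·0.9502 = 9.801 mg/L.

9.80 mg/L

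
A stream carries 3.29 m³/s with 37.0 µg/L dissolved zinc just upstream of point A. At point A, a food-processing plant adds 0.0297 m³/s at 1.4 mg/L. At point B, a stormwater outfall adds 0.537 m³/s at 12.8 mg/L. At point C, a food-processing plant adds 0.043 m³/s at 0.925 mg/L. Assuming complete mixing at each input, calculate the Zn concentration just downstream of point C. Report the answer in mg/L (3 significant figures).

1.81 mg/L

37.0 µg/L = 0.037 mg/L.
After input A: C = (3.29·0.037 + 0.0297·1.4) / 3.32 = 0.04919 mg/L.
After input B: C = (3.32·0.04919 + 0.537·12.8) / 3.857 = 1.825 mg/L.
After input C: C = (3.857·1.825 + 0.043·0.925) / 3.9 = 1.815 mg/L.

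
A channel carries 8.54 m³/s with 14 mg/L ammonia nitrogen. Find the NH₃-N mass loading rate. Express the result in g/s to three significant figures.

120 g/s

Mass flux = Q·C = 8.54 m³/s × 14 g/m³ = 119.6 g/s.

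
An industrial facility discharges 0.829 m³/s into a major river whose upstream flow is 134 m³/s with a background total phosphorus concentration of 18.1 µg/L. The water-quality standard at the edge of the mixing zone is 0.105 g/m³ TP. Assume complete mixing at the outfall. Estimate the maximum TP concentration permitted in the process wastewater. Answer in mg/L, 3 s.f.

14.2 mg/L

18.1 µg/L = 0.0181 mg/L.
Mass balance: 0.105·134.8 = 0.829·Cₑ + 134·0.0181.
Cₑ = (14.16 − 2.425) / 0.829 = 14.15 mg/L.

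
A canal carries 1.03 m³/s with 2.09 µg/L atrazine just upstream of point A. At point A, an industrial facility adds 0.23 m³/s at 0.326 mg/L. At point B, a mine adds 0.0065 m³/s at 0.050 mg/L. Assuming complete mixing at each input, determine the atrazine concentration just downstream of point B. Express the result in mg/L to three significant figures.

0.0612 mg/L

2.09 µg/L = 0.00209 mg/L.
After input A: C = (1.03·0.00209 + 0.23·0.326) / 1.26 = 0.06122 mg/L.
After input B: C = (1.26·0.06122 + 0.0065·0.05) / 1.266 = 0.06116 mg/L.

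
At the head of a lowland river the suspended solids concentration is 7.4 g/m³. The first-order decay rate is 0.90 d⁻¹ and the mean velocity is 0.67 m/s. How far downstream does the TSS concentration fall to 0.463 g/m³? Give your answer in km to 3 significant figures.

From C = C₀·e^(−kt), t = ln(C₀/C)/k = ln(7.4/0.463)/0.90 = 2.772/0.90 = 3.079 d.
Distance = v·t = 0.67 m/s × 2.661e+05 s = 1.783e+05 m = 178.3 km.

178 km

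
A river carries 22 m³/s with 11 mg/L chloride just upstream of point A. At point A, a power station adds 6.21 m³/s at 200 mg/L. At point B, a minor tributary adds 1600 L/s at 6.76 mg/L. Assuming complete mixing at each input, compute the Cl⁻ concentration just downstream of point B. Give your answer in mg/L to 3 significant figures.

50.1 mg/L

After input A: C = (22·11 + 6.21·200) / 28.21 = 52.61 mg/L.
1600 L/s = 1.6 m³/s.
After input B: C = (28.21·52.61 + 1.6·6.76) / 29.81 = 50.14 mg/L.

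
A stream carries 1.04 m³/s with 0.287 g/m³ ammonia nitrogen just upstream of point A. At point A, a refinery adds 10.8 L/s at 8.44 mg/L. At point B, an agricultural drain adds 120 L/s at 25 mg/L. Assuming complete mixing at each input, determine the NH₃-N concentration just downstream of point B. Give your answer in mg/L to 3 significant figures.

10.8 L/s = 0.0108 m³/s.
After input A: C = (1.04·0.287 + 0.0108·8.44) / 1.051 = 0.3708 mg/L.
120 L/s = 0.12 m³/s.
After input B: C = (1.051·0.3708 + 0.12·25) / 1.171 = 2.895 mg/L.

2.90 mg/L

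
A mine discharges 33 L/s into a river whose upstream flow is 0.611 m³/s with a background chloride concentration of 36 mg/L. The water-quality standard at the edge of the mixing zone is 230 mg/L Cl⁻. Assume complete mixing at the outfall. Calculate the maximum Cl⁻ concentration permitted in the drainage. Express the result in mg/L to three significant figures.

33 L/s = 0.033 m³/s.
Mass balance: 230·0.644 = 0.033·Cₑ + 0.611·36.
Cₑ = (148.1 − 22) / 0.033 = 3822 mg/L.

3820 mg/L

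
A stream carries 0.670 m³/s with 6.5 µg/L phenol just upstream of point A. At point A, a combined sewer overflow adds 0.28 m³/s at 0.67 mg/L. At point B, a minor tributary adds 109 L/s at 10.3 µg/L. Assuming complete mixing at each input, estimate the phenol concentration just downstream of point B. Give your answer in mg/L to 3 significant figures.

6.5 µg/L = 0.0065 mg/L.
After input A: C = (0.67·0.0065 + 0.28·0.67) / 0.95 = 0.2021 mg/L.
109 L/s = 0.109 m³/s.
10.3 µg/L = 0.0103 mg/L.
After input B: C = (0.95·0.2021 + 0.109·0.0103) / 1.059 = 0.1823 mg/L.

0.182 mg/L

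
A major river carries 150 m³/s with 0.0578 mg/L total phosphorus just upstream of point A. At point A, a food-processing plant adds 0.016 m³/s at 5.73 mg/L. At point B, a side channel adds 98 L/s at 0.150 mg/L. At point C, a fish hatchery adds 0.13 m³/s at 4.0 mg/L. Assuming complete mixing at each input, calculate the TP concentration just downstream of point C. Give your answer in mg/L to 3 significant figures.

After input A: C = (150·0.0578 + 0.016·5.73) / 150 = 0.0584 mg/L.
98 L/s = 0.098 m³/s.
After input B: C = (150·0.0584 + 0.098·0.15) / 150.1 = 0.05846 mg/L.
After input C: C = (150.1·0.05846 + 0.13·4) / 150.2 = 0.06188 mg/L.

0.0619 mg/L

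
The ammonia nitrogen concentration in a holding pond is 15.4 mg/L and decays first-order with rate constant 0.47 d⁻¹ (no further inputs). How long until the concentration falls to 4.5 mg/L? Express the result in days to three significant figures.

2.62 d

t = ln(C₀/C)/k = ln(15.4/4.5)/0.47 = 1.23/0.47 = 2.618 d.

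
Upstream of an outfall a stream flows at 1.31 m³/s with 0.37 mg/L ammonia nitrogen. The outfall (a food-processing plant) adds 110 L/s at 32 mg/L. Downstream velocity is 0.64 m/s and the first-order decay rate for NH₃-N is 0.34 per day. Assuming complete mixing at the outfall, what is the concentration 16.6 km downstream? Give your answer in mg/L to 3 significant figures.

110 L/s = 0.11 m³/s.
After complete mixing, C₀ = (0.11·32 + 1.31·0.37) / 1.42 = 2.82 mg/L.
Travel time t = 1.66e+04 m / 0.64 m/s = 2.594e+04 s = 0.3002 d.
C = 2.82·exp(−0.34·0.3002) = 2.82·0.903 = 2.547 mg/L.

2.55 mg/L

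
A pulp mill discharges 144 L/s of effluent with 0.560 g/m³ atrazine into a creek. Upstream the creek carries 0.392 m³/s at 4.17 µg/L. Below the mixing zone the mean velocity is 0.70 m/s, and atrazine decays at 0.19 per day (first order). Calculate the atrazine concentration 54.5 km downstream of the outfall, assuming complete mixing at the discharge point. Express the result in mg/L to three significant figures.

144 L/s = 0.144 m³/s.
4.17 µg/L = 0.00417 mg/L.
After complete mixing, C₀ = (0.144·0.56 + 0.392·0.00417) / 0.536 = 0.1535 mg/L.
Travel time t = 5.45e+04 m / 0.70 m/s = 7.786e+04 s = 0.9011 d.
C = 0.1535·exp(−0.19·0.9011) = 0.1535·0.8426 = 0.1293 mg/L.

0.129 mg/L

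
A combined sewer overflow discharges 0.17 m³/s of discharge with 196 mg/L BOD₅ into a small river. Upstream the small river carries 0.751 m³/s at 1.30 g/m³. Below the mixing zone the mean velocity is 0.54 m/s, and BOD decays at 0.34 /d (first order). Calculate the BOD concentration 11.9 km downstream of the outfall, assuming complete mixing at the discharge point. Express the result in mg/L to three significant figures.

After complete mixing, C₀ = (0.17·196 + 0.751·1.3) / 0.921 = 37.24 mg/L.
Travel time t = 1.19e+04 m / 0.54 m/s = 2.204e+04 s = 0.2551 d.
C = 37.24·exp(−0.34·0.2551) = 37.24·0.9169 = 34.14 mg/L.

34.1 mg/L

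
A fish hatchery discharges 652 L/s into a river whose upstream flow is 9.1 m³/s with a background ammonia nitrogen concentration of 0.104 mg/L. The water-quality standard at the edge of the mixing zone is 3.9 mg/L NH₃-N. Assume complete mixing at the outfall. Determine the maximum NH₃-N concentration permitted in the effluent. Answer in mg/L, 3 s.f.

652 L/s = 0.652 m³/s.
Mass balance: 3.9·9.752 = 0.652·Cₑ + 9.1·0.104.
Cₑ = (38.03 − 0.9464) / 0.652 = 56.88 mg/L.

56.9 mg/L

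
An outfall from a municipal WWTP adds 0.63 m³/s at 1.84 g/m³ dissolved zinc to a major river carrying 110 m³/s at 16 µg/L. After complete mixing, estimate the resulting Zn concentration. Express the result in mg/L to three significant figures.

16 µg/L = 0.016 mg/L.
By mass balance at complete mixing, C = (0.63·1.84 + 110·0.016) / (0.63 + 110) = 2.919/110.6 = 0.02639 mg/L.

0.0264 mg/L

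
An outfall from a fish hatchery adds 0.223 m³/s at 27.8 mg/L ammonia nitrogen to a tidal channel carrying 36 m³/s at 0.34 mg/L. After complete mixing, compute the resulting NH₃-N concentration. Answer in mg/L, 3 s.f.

0.509 mg/L

Conservation of mass across the mixing zone: C = (0.223·27.8 + 36·0.34) / (0.223 + 36) = 18.44/36.22 = 0.5091 mg/L.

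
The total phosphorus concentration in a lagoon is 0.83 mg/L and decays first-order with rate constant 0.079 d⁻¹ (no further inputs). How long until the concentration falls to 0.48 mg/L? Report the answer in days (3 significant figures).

t = ln(C₀/C)/k = ln(0.83/0.48)/0.079 = 0.5476/0.079 = 6.932 d.

6.93 d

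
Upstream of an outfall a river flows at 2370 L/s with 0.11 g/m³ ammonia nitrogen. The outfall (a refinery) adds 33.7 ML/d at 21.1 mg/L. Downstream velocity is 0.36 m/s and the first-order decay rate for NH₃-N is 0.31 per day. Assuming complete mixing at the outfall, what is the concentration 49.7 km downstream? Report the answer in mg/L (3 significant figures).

33.7 ML/d = 0.39 m³/s.
2370 L/s = 2.37 m³/s.
After complete mixing, C₀ = (0.39·21.1 + 2.37·0.11) / 2.76 = 3.076 mg/L.
Travel time t = 4.97e+04 m / 0.36 m/s = 1.381e+05 s = 1.598 d.
C = 3.076·exp(−0.31·1.598) = 3.076·0.6094 = 1.875 mg/L.

1.87 mg/L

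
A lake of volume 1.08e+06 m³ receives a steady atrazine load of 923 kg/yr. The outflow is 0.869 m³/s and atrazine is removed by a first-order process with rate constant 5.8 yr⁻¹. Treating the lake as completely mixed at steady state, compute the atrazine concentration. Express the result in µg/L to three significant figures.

Outflow Q = 0.869 m³/s × 3.156e+07 s/yr = 2.742e+07 m³/yr.
Steady-state CSTR mass balance: W = Q·C + k·V·C, so C = W/(Q + kV).
Q + kV = 2.742e+07 + 5.8·1.08e+06 = 3.369e+07 m³/yr.
C = 923/3.369e+07 = 2.74e-05 kg/m³ = 0.0274 mg/L = 27.4 µg/L.

27.4 µg/L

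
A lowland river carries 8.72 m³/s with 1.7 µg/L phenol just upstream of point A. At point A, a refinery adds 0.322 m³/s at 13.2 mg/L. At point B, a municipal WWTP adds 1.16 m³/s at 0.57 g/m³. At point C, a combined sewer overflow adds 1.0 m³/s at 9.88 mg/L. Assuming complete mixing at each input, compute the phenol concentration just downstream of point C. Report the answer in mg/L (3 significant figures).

1.32 mg/L

1.7 µg/L = 0.0017 mg/L.
After input A: C = (8.72·0.0017 + 0.322·13.2) / 9.042 = 0.4717 mg/L.
After input B: C = (9.042·0.4717 + 1.16·0.57) / 10.2 = 0.4829 mg/L.
After input C: C = (10.2·0.4829 + 1·9.88) / 11.2 = 1.322 mg/L.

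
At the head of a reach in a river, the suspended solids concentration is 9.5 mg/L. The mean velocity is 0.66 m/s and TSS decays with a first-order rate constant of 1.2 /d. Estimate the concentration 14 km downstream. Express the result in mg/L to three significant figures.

Travel time t = 14 km / 0.66 m/s = 1.4e+04/0.66 = 2.121e+04 s = 0.2455 d.
First-order decay: C = 9.5·exp(−1.2·0.2455) = 9.5·0.7448 = 7.076 mg/L.

7.08 mg/L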